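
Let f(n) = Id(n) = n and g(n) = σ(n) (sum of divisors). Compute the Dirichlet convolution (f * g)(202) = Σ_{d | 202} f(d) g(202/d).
(Id * σ)(202) = 1015

Divisors of 202: [1, 2, 101, 202]. For each d | 202:
  d = 1: Id(1) · σ(202/1) = 1 · 306 = 306
  d = 2: Id(2) · σ(202/2) = 2 · 102 = 204
  d = 101: Id(101) · σ(202/101) = 101 · 3 = 303
  d = 202: Id(202) · σ(202/202) = 202 · 1 = 202
Summing: (Id * σ)(202) = 306 + 204 + 303 + 202 = 1015.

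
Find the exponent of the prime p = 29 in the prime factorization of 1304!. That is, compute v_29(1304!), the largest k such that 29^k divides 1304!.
v_29(1304!) = 45

Legendre's formula: v_p(n!) = Σ_{k ≥ 1} ⌊n / p^k⌋. For p = 29, n = 1304, the terms are:
  ⌊1304/29^1⌋ = ⌊1304/29⌋ = 44
  ⌊1304/29^2⌋ = ⌊1304/841⌋ = 1
(the next term ⌊1304/29^3⌋ = 0, terminating the sum). Summing: v_29(1304!) = 44 + 1 = 45.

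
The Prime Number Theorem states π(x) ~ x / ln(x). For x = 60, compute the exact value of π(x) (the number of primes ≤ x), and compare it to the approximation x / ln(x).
π(60) = 17;  x/ln(x) ≈ 14.65;  relative error ≈ 13.80%.

Directly count primes up to 60: π(60) = 17. The PNT approximation gives 60/ln(60) ≈ 60/4.09434 ≈ 14.65. Relative error (π(x) − x/ln(x)) / π(x) ≈ 13.80%; the approximation is known to undercount slightly (Li(x) is a better estimate).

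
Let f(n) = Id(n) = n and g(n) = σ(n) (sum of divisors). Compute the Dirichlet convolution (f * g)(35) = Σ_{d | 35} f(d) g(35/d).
(Id * σ)(35) = 165

Divisors of 35: [1, 5, 7, 35]. For each d | 35:
  d = 1: Id(1) · σ(35/1) = 1 · 48 = 48
  d = 5: Id(5) · σ(35/5) = 5 · 8 = 40
  d = 7: Id(7) · σ(35/7) = 7 · 6 = 42
  d = 35: Id(35) · σ(35/35) = 35 · 1 = 35
Summing: (Id * σ)(35) = 48 + 40 + 42 + 35 = 165.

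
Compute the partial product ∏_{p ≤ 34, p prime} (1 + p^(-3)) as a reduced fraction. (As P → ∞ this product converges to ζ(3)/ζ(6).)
∏ = 123276368443014873612288/104343309932640260237195

The primes p ≤ 34 are [2, 3, 5, 7, 11, 13, 17, 19, 23, 29, 31]. For each, (1 + 1/p^3) = (p^3 + 1)/p^3. Multiplying these fractions over p ∈ [2, 3, 5, 7, 11, 13, 17, 19, 23, 29, 31] gives 123276368443014873612288/104343309932640260237195. (In the limit P → ∞ this tends to ζ(3)/ζ(6).)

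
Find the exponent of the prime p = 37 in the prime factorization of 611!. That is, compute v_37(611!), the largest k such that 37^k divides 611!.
v_37(611!) = 16

Legendre's formula: v_p(n!) = Σ_{k ≥ 1} ⌊n / p^k⌋. For p = 37, n = 611, the terms are:
  ⌊611/37^1⌋ = ⌊611/37⌋ = 16
(the next term ⌊611/37^2⌋ = 0, terminating the sum). Summing: v_37(611!) = 16 = 16.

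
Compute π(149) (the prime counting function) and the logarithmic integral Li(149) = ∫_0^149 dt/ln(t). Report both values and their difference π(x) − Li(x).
π(149) = 35;  Li(149) ≈ 40.30;  π(x) − Li(x) ≈ -5.30.

Direct count of primes ≤ 149 gives π(149) = 35. Numerical evaluation of the logarithmic integral gives Li(149) ≈ 40.30. The difference π(x) − Li(x) ≈ -5.30 is typically negative for small/moderate x (Li(x) overestimates), though Littlewood's theorem shows this sign changes infinitely often.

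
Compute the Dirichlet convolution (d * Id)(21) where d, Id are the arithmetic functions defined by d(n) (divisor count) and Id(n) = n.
(d * Id)(21) = 45

Divisors of 21: [1, 3, 7, 21]. For each d | 21:
  d = 1: d(1) · Id(21/1) = 1 · 21 = 21
  d = 3: d(3) · Id(21/3) = 2 · 7 = 14
  d = 7: d(7) · Id(21/7) = 2 · 3 = 6
  d = 21: d(21) · Id(21/21) = 4 · 1 = 4
Summing: (d * Id)(21) = 21 + 14 + 6 + 4 = 45.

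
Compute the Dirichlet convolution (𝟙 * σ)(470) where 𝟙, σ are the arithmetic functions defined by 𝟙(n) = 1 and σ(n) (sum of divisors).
(𝟙 * σ)(470) = 1372

Divisors of 470: [1, 2, 5, 10, 47, 94, 235, 470]. For each d | 470:
  d = 1: 𝟙(1) · σ(470/1) = 1 · 864 = 864
  d = 2: 𝟙(2) · σ(470/2) = 1 · 288 = 288
  d = 5: 𝟙(5) · σ(470/5) = 1 · 144 = 144
  d = 10: 𝟙(10) · σ(470/10) = 1 · 48 = 48
  d = 47: 𝟙(47) · σ(470/47) = 1 · 18 = 18
  d = 94: 𝟙(94) · σ(470/94) = 1 · 6 = 6
  d = 235: 𝟙(235) · σ(470/235) = 1 · 3 = 3
  d = 470: 𝟙(470) · σ(470/470) = 1 · 1 = 1
Summing: (𝟙 * σ)(470) = 864 + 288 + 144 + 48 + 18 + 6 + 3 + 1 = 1372.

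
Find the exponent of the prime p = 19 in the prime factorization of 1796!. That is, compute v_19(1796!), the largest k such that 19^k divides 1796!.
v_19(1796!) = 98

Legendre's formula: v_p(n!) = Σ_{k ≥ 1} ⌊n / p^k⌋. For p = 19, n = 1796, the terms are:
  ⌊1796/19^1⌋ = ⌊1796/19⌋ = 94
  ⌊1796/19^2⌋ = ⌊1796/361⌋ = 4
(the next term ⌊1796/19^3⌋ = 0, terminating the sum). Summing: v_19(1796!) = 94 + 4 = 98.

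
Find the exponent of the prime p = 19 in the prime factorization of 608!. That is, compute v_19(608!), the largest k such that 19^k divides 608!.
v_19(608!) = 33

Legendre's formula: v_p(n!) = Σ_{k ≥ 1} ⌊n / p^k⌋. For p = 19, n = 608, the terms are:
  ⌊608/19^1⌋ = ⌊608/19⌋ = 32
  ⌊608/19^2⌋ = ⌊608/361⌋ = 1
(the next term ⌊608/19^3⌋ = 0, terminating the sum). Summing: v_19(608!) = 32 + 1 = 33.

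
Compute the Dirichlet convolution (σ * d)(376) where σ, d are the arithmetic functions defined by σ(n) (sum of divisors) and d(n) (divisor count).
(σ * d)(376) = 2100

Divisors of 376: [1, 2, 4, 8, 47, 94, 188, 376]. For each d | 376:
  d = 1: σ(1) · d(376/1) = 1 · 8 = 8
  d = 2: σ(2) · d(376/2) = 3 · 6 = 18
  d = 4: σ(4) · d(376/4) = 7 · 4 = 28
  d = 8: σ(8) · d(376/8) = 15 · 2 = 30
  d = 47: σ(47) · d(376/47) = 48 · 4 = 192
  d = 94: σ(94) · d(376/94) = 144 · 3 = 432
  d = 188: σ(188) · d(376/188) = 336 · 2 = 672
  d = 376: σ(376) · d(376/376) = 720 · 1 = 720
Summing: (σ * d)(376) = 8 + 18 + 28 + 30 + 192 + 432 + 672 + 720 = 2100.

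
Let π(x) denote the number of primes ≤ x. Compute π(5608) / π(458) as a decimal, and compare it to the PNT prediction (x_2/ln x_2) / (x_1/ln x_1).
π(5608)/π(458) = 738/88 ≈ 8.3864;  PNT prediction ≈ 8.6910.

π(458) = 88 and π(5608) = 738, so π(5608)/π(458) ≈ 8.3864. The PNT-predicted ratio is (5608/ln(5608)) / (458/ln(458)) ≈ 8.6910. The two agree to within a few percent, as expected.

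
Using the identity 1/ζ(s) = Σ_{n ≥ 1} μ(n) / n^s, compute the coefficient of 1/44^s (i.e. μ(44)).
μ(44) = 0

Factor n = 44 = 2^2 · 11. μ(n) = 0 if any exponent ≥ 2 (not squarefree); otherwise μ(n) = (−1)^{ω(n)} where ω(n) is the number of distinct prime factors. Applying: μ(44) = 0.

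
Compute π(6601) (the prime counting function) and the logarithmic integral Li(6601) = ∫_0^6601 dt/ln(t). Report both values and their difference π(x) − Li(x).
π(6601) = 853;  Li(6601) ≈ 869.12;  π(x) − Li(x) ≈ -16.12.

Direct count of primes ≤ 6601 gives π(6601) = 853. Numerical evaluation of the logarithmic integral gives Li(6601) ≈ 869.12. The difference π(x) − Li(x) ≈ -16.12 is typically negative for small/moderate x (Li(x) overestimates), though Littlewood's theorem shows this sign changes infinitely often.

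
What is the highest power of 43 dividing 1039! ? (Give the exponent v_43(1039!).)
v_43(1039!) = 24

Legendre's formula: v_p(n!) = Σ_{k ≥ 1} ⌊n / p^k⌋. For p = 43, n = 1039, the terms are:
  ⌊1039/43^1⌋ = ⌊1039/43⌋ = 24
(the next term ⌊1039/43^2⌋ = 0, terminating the sum). Summing: v_43(1039!) = 24 = 24.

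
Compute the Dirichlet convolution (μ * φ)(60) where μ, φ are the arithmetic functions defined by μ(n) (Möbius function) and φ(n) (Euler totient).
(μ * φ)(60) = 3

Divisors of 60: [1, 2, 3, 4, 5, 6, 10, 12, 15, 20, 30, 60]. For each d | 60:
  d = 1: μ(1) · φ(60/1) = 1 · 16 = 16
  d = 2: μ(2) · φ(60/2) = -1 · 8 = -8
  d = 3: μ(3) · φ(60/3) = -1 · 8 = -8
  d = 4: μ(4) · φ(60/4) = 0 · 8 = 0
  d = 5: μ(5) · φ(60/5) = -1 · 4 = -4
  d = 6: μ(6) · φ(60/6) = 1 · 4 = 4
  d = 10: μ(10) · φ(60/10) = 1 · 2 = 2
  d = 12: μ(12) · φ(60/12) = 0 · 4 = 0
  d = 15: μ(15) · φ(60/15) = 1 · 2 = 2
  d = 20: μ(20) · φ(60/20) = 0 · 2 = 0
  d = 30: μ(30) · φ(60/30) = -1 · 1 = -1
  d = 60: μ(60) · φ(60/60) = 0 · 1 = 0
Summing: (μ * φ)(60) = 16 + -8 + -8 + 0 + -4 + 4 + 2 + 0 + 2 + 0 + -1 + 0 = 3.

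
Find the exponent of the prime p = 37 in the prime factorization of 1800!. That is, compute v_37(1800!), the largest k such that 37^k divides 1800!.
v_37(1800!) = 49

Legendre's formula: v_p(n!) = Σ_{k ≥ 1} ⌊n / p^k⌋. For p = 37, n = 1800, the terms are:
  ⌊1800/37^1⌋ = ⌊1800/37⌋ = 48
  ⌊1800/37^2⌋ = ⌊1800/1369⌋ = 1
(the next term ⌊1800/37^3⌋ = 0, terminating the sum). Summing: v_37(1800!) = 48 + 1 = 49.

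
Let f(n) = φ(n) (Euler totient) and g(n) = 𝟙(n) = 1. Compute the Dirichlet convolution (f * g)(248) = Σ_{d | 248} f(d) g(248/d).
(φ * 𝟙)(248) = 248

Divisors of 248: [1, 2, 4, 8, 31, 62, 124, 248]. For each d | 248:
  d = 1: φ(1) · 𝟙(248/1) = 1 · 1 = 1
  d = 2: φ(2) · 𝟙(248/2) = 1 · 1 = 1
  d = 4: φ(4) · 𝟙(248/4) = 2 · 1 = 2
  d = 8: φ(8) · 𝟙(248/8) = 4 · 1 = 4
  d = 31: φ(31) · 𝟙(248/31) = 30 · 1 = 30
  d = 62: φ(62) · 𝟙(248/62) = 30 · 1 = 30
  d = 124: φ(124) · 𝟙(248/124) = 60 · 1 = 60
  d = 248: φ(248) · 𝟙(248/248) = 120 · 1 = 120
Summing: (φ * 𝟙)(248) = 1 + 1 + 2 + 4 + 30 + 30 + 60 + 120 = 248.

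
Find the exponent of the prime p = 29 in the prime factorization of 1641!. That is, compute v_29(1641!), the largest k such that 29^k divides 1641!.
v_29(1641!) = 57

Legendre's formula: v_p(n!) = Σ_{k ≥ 1} ⌊n / p^k⌋. For p = 29, n = 1641, the terms are:
  ⌊1641/29^1⌋ = ⌊1641/29⌋ = 56
  ⌊1641/29^2⌋ = ⌊1641/841⌋ = 1
(the next term ⌊1641/29^3⌋ = 0, terminating the sum). Summing: v_29(1641!) = 56 + 1 = 57.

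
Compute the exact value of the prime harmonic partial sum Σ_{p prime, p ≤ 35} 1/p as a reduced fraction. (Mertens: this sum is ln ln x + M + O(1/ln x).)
Σ 1/p = 314016924901/200560490130

π(35) = 11, so the primes ≤ 35 are [2, 3, 5, 7, 11, 13, 17, 19, 23, 29, 31]. Summing 1/p over these primes: 314016924901/200560490130 ≈ 1.5657. Mertens estimate ln ln(35) + 0.2615 ≈ 1.5300.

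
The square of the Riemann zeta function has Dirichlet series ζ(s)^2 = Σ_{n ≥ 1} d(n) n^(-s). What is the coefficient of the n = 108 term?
d(108) = 12

ζ(s)^2 = (Σ 1/m^s)(Σ 1/k^s). The coefficient of 1/n^s in the product is the number of ordered pairs (m, k) with mk = n, which equals d(n). For n = 108, divisors are [1, 2, 3, 4, 6, 9, 12, 18, 27, 36, 54, 108], so d(108) = 12.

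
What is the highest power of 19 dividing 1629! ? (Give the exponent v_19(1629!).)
v_19(1629!) = 89

Legendre's formula: v_p(n!) = Σ_{k ≥ 1} ⌊n / p^k⌋. For p = 19, n = 1629, the terms are:
  ⌊1629/19^1⌋ = ⌊1629/19⌋ = 85
  ⌊1629/19^2⌋ = ⌊1629/361⌋ = 4
(the next term ⌊1629/19^3⌋ = 0, terminating the sum). Summing: v_19(1629!) = 85 + 4 = 89.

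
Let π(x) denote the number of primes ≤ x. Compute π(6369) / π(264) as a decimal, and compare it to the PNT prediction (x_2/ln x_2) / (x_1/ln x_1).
π(6369)/π(264) = 830/56 ≈ 14.8214;  PNT prediction ≈ 15.3575.

π(264) = 56 and π(6369) = 830, so π(6369)/π(264) ≈ 14.8214. The PNT-predicted ratio is (6369/ln(6369)) / (264/ln(264)) ≈ 15.3575. The two agree to within a few percent, as expected.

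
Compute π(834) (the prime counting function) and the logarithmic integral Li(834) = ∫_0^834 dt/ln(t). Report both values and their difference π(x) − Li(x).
π(834) = 145;  Li(834) ≈ 153.27;  π(x) − Li(x) ≈ -8.27.

Direct count of primes ≤ 834 gives π(834) = 145. Numerical evaluation of the logarithmic integral gives Li(834) ≈ 153.27. The difference π(x) − Li(x) ≈ -8.27 is typically negative for small/moderate x (Li(x) overestimates), though Littlewood's theorem shows this sign changes infinitely often.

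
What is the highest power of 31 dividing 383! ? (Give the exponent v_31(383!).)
v_31(383!) = 12

Legendre's formula: v_p(n!) = Σ_{k ≥ 1} ⌊n / p^k⌋. For p = 31, n = 383, the terms are:
  ⌊383/31^1⌋ = ⌊383/31⌋ = 12
(the next term ⌊383/31^2⌋ = 0, terminating the sum). Summing: v_31(383!) = 12 = 12.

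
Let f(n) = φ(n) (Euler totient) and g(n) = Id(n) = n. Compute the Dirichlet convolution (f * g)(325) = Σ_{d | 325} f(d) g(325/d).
(φ * Id)(325) = 1625

Divisors of 325: [1, 5, 13, 25, 65, 325]. For each d | 325:
  d = 1: φ(1) · Id(325/1) = 1 · 325 = 325
  d = 5: φ(5) · Id(325/5) = 4 · 65 = 260
  d = 13: φ(13) · Id(325/13) = 12 · 25 = 300
  d = 25: φ(25) · Id(325/25) = 20 · 13 = 260
  d = 65: φ(65) · Id(325/65) = 48 · 5 = 240
  d = 325: φ(325) · Id(325/325) = 240 · 1 = 240
Summing: (φ * Id)(325) = 325 + 260 + 300 + 260 + 240 + 240 = 1625.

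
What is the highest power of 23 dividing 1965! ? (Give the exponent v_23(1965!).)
v_23(1965!) = 88

Legendre's formula: v_p(n!) = Σ_{k ≥ 1} ⌊n / p^k⌋. For p = 23, n = 1965, the terms are:
  ⌊1965/23^1⌋ = ⌊1965/23⌋ = 85
  ⌊1965/23^2⌋ = ⌊1965/529⌋ = 3
(the next term ⌊1965/23^3⌋ = 0, terminating the sum). Summing: v_23(1965!) = 85 + 3 = 88.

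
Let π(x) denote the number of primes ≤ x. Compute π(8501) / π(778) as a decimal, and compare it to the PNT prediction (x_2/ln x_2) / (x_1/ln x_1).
π(8501)/π(778) = 1060/137 ≈ 7.7372;  PNT prediction ≈ 8.0390.

π(778) = 137 and π(8501) = 1060, so π(8501)/π(778) ≈ 7.7372. The PNT-predicted ratio is (8501/ln(8501)) / (778/ln(778)) ≈ 8.0390. The two agree to within a few percent, as expected.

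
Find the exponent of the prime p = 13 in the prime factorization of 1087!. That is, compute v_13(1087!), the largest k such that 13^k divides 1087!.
v_13(1087!) = 89

Legendre's formula: v_p(n!) = Σ_{k ≥ 1} ⌊n / p^k⌋. For p = 13, n = 1087, the terms are:
  ⌊1087/13^1⌋ = ⌊1087/13⌋ = 83
  ⌊1087/13^2⌋ = ⌊1087/169⌋ = 6
(the next term ⌊1087/13^3⌋ = 0, terminating the sum). Summing: v_13(1087!) = 83 + 6 = 89.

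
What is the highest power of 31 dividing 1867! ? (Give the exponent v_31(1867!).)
v_31(1867!) = 61

Legendre's formula: v_p(n!) = Σ_{k ≥ 1} ⌊n / p^k⌋. For p = 31, n = 1867, the terms are:
  ⌊1867/31^1⌋ = ⌊1867/31⌋ = 60
  ⌊1867/31^2⌋ = ⌊1867/961⌋ = 1
(the next term ⌊1867/31^3⌋ = 0, terminating the sum). Summing: v_31(1867!) = 60 + 1 = 61.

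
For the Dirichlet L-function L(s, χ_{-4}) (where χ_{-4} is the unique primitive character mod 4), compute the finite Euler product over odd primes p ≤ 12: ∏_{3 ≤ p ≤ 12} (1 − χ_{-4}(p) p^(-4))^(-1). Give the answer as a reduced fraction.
∏ = 593207566875/599860952704

The odd primes p ≤ 12 are [3, 5, 7, 11]. For each, χ(p) = 1 if p ≡ 1 mod 4, χ(p) = −1 if p ≡ 3 mod 4. Taking (1 − χ(p)/p^4)^(-1) = p^4/(p^4 − χ(p)): (1 − (-1)/3^4)^(-1) · (1 − (1)/5^4)^(-1) · (1 − (-1)/7^4)^(-1) · (1 − (-1)/11^4)^(-1) = 593207566875/599860952704.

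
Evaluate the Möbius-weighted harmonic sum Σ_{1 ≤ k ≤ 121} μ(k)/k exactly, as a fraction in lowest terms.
Σ μ(k)/k = -57036343158881297864991132838495688289960443/6322010928083521557629041258308732498654937398

Values of μ(k) for 1 ≤ k ≤ 121: μ(1) = 1, μ(2) = -1, μ(3) = -1, μ(5) = -1, μ(6) = 1, μ(7) = -1, μ(10) = 1, μ(11) = -1, μ(13) = -1, μ(14) = 1, μ(15) = 1, μ(17) = -1, μ(19) = -1, μ(21) = 1, μ(22) = 1, μ(23) = -1, μ(26) = 1, μ(29) = -1, μ(30) = -1, μ(31) = -1, μ(33) = 1, μ(34) = 1, μ(35) = 1, μ(37) = -1, μ(38) = 1, μ(39) = 1, μ(41) = -1, μ(42) = -1, μ(43) = -1, μ(46) = 1, μ(47) = -1, μ(51) = 1, μ(53) = -1, μ(55) = 1, μ(57) = 1, μ(58) = 1, μ(59) = -1, μ(61) = -1, μ(62) = 1, μ(65) = 1, μ(66) = -1, μ(67) = -1, μ(69) = 1, μ(70) = -1, μ(71) = -1, μ(73) = -1, μ(74) = 1, μ(77) = 1, μ(78) = -1, μ(79) = -1, μ(82) = 1, μ(83) = -1, μ(85) = 1, μ(86) = 1, μ(87) = 1, μ(89) = -1, μ(91) = 1, μ(93) = 1, μ(94) = 1, μ(95) = 1, μ(97) = -1, μ(101) = -1, μ(102) = -1, μ(103) = -1, μ(105) = -1, μ(106) = 1, μ(107) = -1, μ(109) = -1, μ(110) = -1, μ(111) = 1, μ(113) = -1, μ(114) = -1, μ(115) = 1, μ(118) = 1, μ(119) = 1, with μ = 0 on non-squarefree integers. Summing μ(k)/k for k where μ(k) ≠ 0 gives -57036343158881297864991132838495688289960443/6322010928083521557629041258308732498654937398 ≈ -0.0090. (PNT ⟺ this sum → 0 as n → ∞.)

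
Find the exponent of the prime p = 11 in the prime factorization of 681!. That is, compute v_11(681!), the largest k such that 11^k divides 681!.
v_11(681!) = 66

Legendre's formula: v_p(n!) = Σ_{k ≥ 1} ⌊n / p^k⌋. For p = 11, n = 681, the terms are:
  ⌊681/11^1⌋ = ⌊681/11⌋ = 61
  ⌊681/11^2⌋ = ⌊681/121⌋ = 5
(the next term ⌊681/11^3⌋ = 0, terminating the sum). Summing: v_11(681!) = 61 + 5 = 66.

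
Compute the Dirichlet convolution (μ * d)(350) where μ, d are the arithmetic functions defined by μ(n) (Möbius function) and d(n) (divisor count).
(μ * d)(350) = 1

Divisors of 350: [1, 2, 5, 7, 10, 14, 25, 35, 50, 70, 175, 350]. For each d | 350:
  d = 1: μ(1) · d(350/1) = 1 · 12 = 12
  d = 2: μ(2) · d(350/2) = -1 · 6 = -6
  d = 5: μ(5) · d(350/5) = -1 · 8 = -8
  d = 7: μ(7) · d(350/7) = -1 · 6 = -6
  d = 10: μ(10) · d(350/10) = 1 · 4 = 4
  d = 14: μ(14) · d(350/14) = 1 · 3 = 3
  d = 25: μ(25) · d(350/25) = 0 · 4 = 0
  d = 35: μ(35) · d(350/35) = 1 · 4 = 4
  d = 50: μ(50) · d(350/50) = 0 · 2 = 0
  d = 70: μ(70) · d(350/70) = -1 · 2 = -2
  d = 175: μ(175) · d(350/175) = 0 · 2 = 0
  d = 350: μ(350) · d(350/350) = 0 · 1 = 0
Summing: (μ * d)(350) = 12 + -6 + -8 + -6 + 4 + 3 + 0 + 4 + 0 + -2 + 0 + 0 = 1.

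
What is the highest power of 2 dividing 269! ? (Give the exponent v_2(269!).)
v_2(269!) = 265

Legendre's formula: v_p(n!) = Σ_{k ≥ 1} ⌊n / p^k⌋. For p = 2, n = 269, the terms are:
  ⌊269/2^1⌋ = ⌊269/2⌋ = 134
  ⌊269/2^2⌋ = ⌊269/4⌋ = 67
  ⌊269/2^3⌋ = ⌊269/8⌋ = 33
  ⌊269/2^4⌋ = ⌊269/16⌋ = 16
  ⌊269/2^5⌋ = ⌊269/32⌋ = 8
  ⌊269/2^6⌋ = ⌊269/64⌋ = 4
  ⌊269/2^7⌋ = ⌊269/128⌋ = 2
  ⌊269/2^8⌋ = ⌊269/256⌋ = 1
(the next term ⌊269/2^9⌋ = 0, terminating the sum). Summing: v_2(269!) = 134 + 67 + 33 + 16 + 8 + 4 + 2 + 1 = 265.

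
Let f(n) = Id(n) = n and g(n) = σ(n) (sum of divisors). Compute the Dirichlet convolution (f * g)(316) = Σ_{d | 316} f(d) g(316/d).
(Id * σ)(316) = 2703

Divisors of 316: [1, 2, 4, 79, 158, 316]. For each d | 316:
  d = 1: Id(1) · σ(316/1) = 1 · 560 = 560
  d = 2: Id(2) · σ(316/2) = 2 · 240 = 480
  d = 4: Id(4) · σ(316/4) = 4 · 80 = 320
  d = 79: Id(79) · σ(316/79) = 79 · 7 = 553
  d = 158: Id(158) · σ(316/158) = 158 · 3 = 474
  d = 316: Id(316) · σ(316/316) = 316 · 1 = 316
Summing: (Id * σ)(316) = 560 + 480 + 320 + 553 + 474 + 316 = 2703.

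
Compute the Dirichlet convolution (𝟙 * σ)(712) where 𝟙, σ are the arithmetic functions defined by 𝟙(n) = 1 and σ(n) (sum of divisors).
(𝟙 * σ)(712) = 2366

Divisors of 712: [1, 2, 4, 8, 89, 178, 356, 712]. For each d | 712:
  d = 1: 𝟙(1) · σ(712/1) = 1 · 1350 = 1350
  d = 2: 𝟙(2) · σ(712/2) = 1 · 630 = 630
  d = 4: 𝟙(4) · σ(712/4) = 1 · 270 = 270
  d = 8: 𝟙(8) · σ(712/8) = 1 · 90 = 90
  d = 89: 𝟙(89) · σ(712/89) = 1 · 15 = 15
  d = 178: 𝟙(178) · σ(712/178) = 1 · 7 = 7
  d = 356: 𝟙(356) · σ(712/356) = 1 · 3 = 3
  d = 712: 𝟙(712) · σ(712/712) = 1 · 1 = 1
Summing: (𝟙 * σ)(712) = 1350 + 630 + 270 + 90 + 15 + 7 + 3 + 1 = 2366.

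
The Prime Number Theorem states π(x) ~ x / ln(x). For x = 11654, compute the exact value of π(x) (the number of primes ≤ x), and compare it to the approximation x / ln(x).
π(11654) = 1399;  x/ln(x) ≈ 1244.63;  relative error ≈ 11.03%.

Directly count primes up to 11654: π(11654) = 1399. The PNT approximation gives 11654/ln(11654) ≈ 11654/9.36340 ≈ 1244.63. Relative error (π(x) − x/ln(x)) / π(x) ≈ 11.03%; the approximation is known to undercount slightly (Li(x) is a better estimate).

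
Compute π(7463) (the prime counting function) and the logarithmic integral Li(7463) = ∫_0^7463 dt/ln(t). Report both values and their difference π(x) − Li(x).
π(7463) = 945;  Li(7463) ≈ 966.44;  π(x) − Li(x) ≈ -21.44.

Direct count of primes ≤ 7463 gives π(7463) = 945. Numerical evaluation of the logarithmic integral gives Li(7463) ≈ 966.44. The difference π(x) − Li(x) ≈ -21.44 is typically negative for small/moderate x (Li(x) overestimates), though Littlewood's theorem shows this sign changes infinitely often.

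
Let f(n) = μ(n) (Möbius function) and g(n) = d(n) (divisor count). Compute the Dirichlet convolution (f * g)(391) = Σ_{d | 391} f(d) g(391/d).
(μ * d)(391) = 1

Divisors of 391: [1, 17, 23, 391]. For each d | 391:
  d = 1: μ(1) · d(391/1) = 1 · 4 = 4
  d = 17: μ(17) · d(391/17) = -1 · 2 = -2
  d = 23: μ(23) · d(391/23) = -1 · 2 = -2
  d = 391: μ(391) · d(391/391) = 1 · 1 = 1
Summing: (μ * d)(391) = 4 + -2 + -2 + 1 = 1.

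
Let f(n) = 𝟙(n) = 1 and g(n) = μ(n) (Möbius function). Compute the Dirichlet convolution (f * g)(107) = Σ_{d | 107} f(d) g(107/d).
(𝟙 * μ)(107) = 0

Divisors of 107: [1, 107]. For each d | 107:
  d = 1: 𝟙(1) · μ(107/1) = 1 · -1 = -1
  d = 107: 𝟙(107) · μ(107/107) = 1 · 1 = 1
Summing: (𝟙 * μ)(107) = -1 + 1 = 0.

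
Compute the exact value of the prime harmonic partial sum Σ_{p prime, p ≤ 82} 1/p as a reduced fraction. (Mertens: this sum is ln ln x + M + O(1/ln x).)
Σ 1/p = 5692733621468679832887230172131/3217644767340672907899084554130

π(82) = 22, so the primes ≤ 82 are [2, 3, 5, 7, 11, 13, 17, 19, 23, 29, 31, 37, 41, 43, 47, 53, 59, 61, 67, 71, 73, 79]. Summing 1/p over these primes: 5692733621468679832887230172131/3217644767340672907899084554130 ≈ 1.7692. Mertens estimate ln ln(82) + 0.2615 ≈ 1.7446.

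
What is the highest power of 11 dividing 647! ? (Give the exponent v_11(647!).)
v_11(647!) = 63

Legendre's formula: v_p(n!) = Σ_{k ≥ 1} ⌊n / p^k⌋. For p = 11, n = 647, the terms are:
  ⌊647/11^1⌋ = ⌊647/11⌋ = 58
  ⌊647/11^2⌋ = ⌊647/121⌋ = 5
(the next term ⌊647/11^3⌋ = 0, terminating the sum). Summing: v_11(647!) = 58 + 5 = 63.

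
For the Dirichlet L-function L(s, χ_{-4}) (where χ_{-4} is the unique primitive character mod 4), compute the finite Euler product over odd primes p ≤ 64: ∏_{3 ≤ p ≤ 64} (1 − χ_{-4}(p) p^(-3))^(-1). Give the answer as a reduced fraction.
∏ = 126115667482028600084463789626710364805572778792731/130156894276470431285217911893722225289762827141120

The odd primes p ≤ 64 are [3, 5, 7, 11, 13, 17, 19, 23, 29, 31, 37, 41, 43, 47, 53, 59, 61]. For each, χ(p) = 1 if p ≡ 1 mod 4, χ(p) = −1 if p ≡ 3 mod 4. Taking (1 − χ(p)/p^3)^(-1) = p^3/(p^3 − χ(p)): (1 − (-1)/3^3)^(-1) · (1 − (1)/5^3)^(-1) · (1 − (-1)/7^3)^(-1) · (1 − (-1)/11^3)^(-1) · (1 − (1)/13^3)^(-1) · (1 − (1)/17^3)^(-1) · (1 − (-1)/19^3)^(-1) · (1 − (-1)/23^3)^(-1) · (1 − (1)/29^3)^(-1) · (1 − (-1)/31^3)^(-1) · (1 − (1)/37^3)^(-1) · (1 − (1)/41^3)^(-1) · (1 − (-1)/43^3)^(-1) · (1 − (-1)/47^3)^(-1) · (1 − (1)/53^3)^(-1) · (1 − (-1)/59^3)^(-1) · (1 − (1)/61^3)^(-1) = 126115667482028600084463789626710364805572778792731/130156894276470431285217911893722225289762827141120.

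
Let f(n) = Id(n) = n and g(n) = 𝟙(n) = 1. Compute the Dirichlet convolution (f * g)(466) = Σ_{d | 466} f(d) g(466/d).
(Id * 𝟙)(466) = 702

Divisors of 466: [1, 2, 233, 466]. For each d | 466:
  d = 1: Id(1) · 𝟙(466/1) = 1 · 1 = 1
  d = 2: Id(2) · 𝟙(466/2) = 2 · 1 = 2
  d = 233: Id(233) · 𝟙(466/233) = 233 · 1 = 233
  d = 466: Id(466) · 𝟙(466/466) = 466 · 1 = 466
Summing: (Id * 𝟙)(466) = 1 + 2 + 233 + 466 = 702.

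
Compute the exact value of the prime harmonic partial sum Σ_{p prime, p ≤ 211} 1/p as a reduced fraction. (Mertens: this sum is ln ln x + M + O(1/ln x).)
Σ 1/p = 3215488142498485484492183158345029261034221047849345857469577412562094716564064084247/1645783550795210387735581011435590727981167322669649249414629852197255934130751870910

π(211) = 47, so the primes ≤ 211 are [2, 3, 5, 7, 11, 13, 17, 19, 23, 29, 31, 37, 41, 43, 47, 53, 59, 61, 67, 71, 73, 79, 83, 89, 97, 101, 103, 107, 109, 113, 127, 131, 137, 139, 149, 151, 157, 163, 167, 173, 179, 181, 191, 193, 197, 199, 211]. Summing 1/p over these primes: 3215488142498485484492183158345029261034221047849345857469577412562094716564064084247/1645783550795210387735581011435590727981167322669649249414629852197255934130751870910 ≈ 1.9538. Mertens estimate ln ln(211) + 0.2615 ≈ 1.9389.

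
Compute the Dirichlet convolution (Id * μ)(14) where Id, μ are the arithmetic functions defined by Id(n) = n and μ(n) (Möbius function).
(Id * μ)(14) = 6

Divisors of 14: [1, 2, 7, 14]. For each d | 14:
  d = 1: Id(1) · μ(14/1) = 1 · 1 = 1
  d = 2: Id(2) · μ(14/2) = 2 · -1 = -2
  d = 7: Id(7) · μ(14/7) = 7 · -1 = -7
  d = 14: Id(14) · μ(14/14) = 14 · 1 = 14
Summing: (Id * μ)(14) = 1 + -2 + -7 + 14 = 6.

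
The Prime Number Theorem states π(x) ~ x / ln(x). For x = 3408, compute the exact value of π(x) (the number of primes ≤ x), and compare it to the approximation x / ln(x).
π(3408) = 479;  x/ln(x) ≈ 418.99;  relative error ≈ 12.53%.

Directly count primes up to 3408: π(3408) = 479. The PNT approximation gives 3408/ln(3408) ≈ 3408/8.13388 ≈ 418.99. Relative error (π(x) − x/ln(x)) / π(x) ≈ 12.53%; the approximation is known to undercount slightly (Li(x) is a better estimate).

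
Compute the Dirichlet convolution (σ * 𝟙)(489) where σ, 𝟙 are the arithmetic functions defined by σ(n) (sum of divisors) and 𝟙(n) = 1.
(σ * 𝟙)(489) = 825

Divisors of 489: [1, 3, 163, 489]. For each d | 489:
  d = 1: σ(1) · 𝟙(489/1) = 1 · 1 = 1
  d = 3: σ(3) · 𝟙(489/3) = 4 · 1 = 4
  d = 163: σ(163) · 𝟙(489/163) = 164 · 1 = 164
  d = 489: σ(489) · 𝟙(489/489) = 656 · 1 = 656
Summing: (σ * 𝟙)(489) = 1 + 4 + 164 + 656 = 825.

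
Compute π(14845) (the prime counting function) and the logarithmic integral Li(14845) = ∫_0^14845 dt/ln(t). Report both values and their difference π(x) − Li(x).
π(14845) = 1739;  Li(14845) ≈ 1760.50;  π(x) − Li(x) ≈ -21.50.

Direct count of primes ≤ 14845 gives π(14845) = 1739. Numerical evaluation of the logarithmic integral gives Li(14845) ≈ 1760.50. The difference π(x) − Li(x) ≈ -21.50 is typically negative for small/moderate x (Li(x) overestimates), though Littlewood's theorem shows this sign changes infinitely often.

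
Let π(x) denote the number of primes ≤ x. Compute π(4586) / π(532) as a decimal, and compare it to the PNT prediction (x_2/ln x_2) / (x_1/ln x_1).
π(4586)/π(532) = 620/99 ≈ 6.2626;  PNT prediction ≈ 6.4178.

π(532) = 99 and π(4586) = 620, so π(4586)/π(532) ≈ 6.2626. The PNT-predicted ratio is (4586/ln(4586)) / (532/ln(532)) ≈ 6.4178. The two agree to within a few percent, as expected.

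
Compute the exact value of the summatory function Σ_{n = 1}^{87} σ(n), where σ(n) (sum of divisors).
Σ_{n ≤ 87} σ(n) = 6229

Compute σ(n) for each 1 ≤ n ≤ 87: σ(1) = 1, σ(2) = 3, σ(3) = 4, σ(4) = 7, σ(5) = 6, σ(6) = 12, σ(7) = 8, σ(8) = 15, σ(9) = 13, σ(10) = 18, σ(11) = 12, σ(12) = 28, σ(13) = 14, σ(14) = 24, σ(15) = 24, σ(16) = 31, σ(17) = 18, σ(18) = 39, σ(19) = 20, σ(20) = 42, σ(21) = 32, σ(22) = 36, σ(23) = 24, σ(24) = 60, σ(25) = 31, σ(26) = 42, σ(27) = 40, σ(28) = 56, σ(29) = 30, σ(30) = 72, σ(31) = 32, σ(32) = 63, σ(33) = 48, σ(34) = 54, σ(35) = 48, σ(36) = 91, σ(37) = 38, σ(38) = 60, σ(39) = 56, σ(40) = 90, σ(41) = 42, σ(42) = 96, σ(43) = 44, σ(44) = 84, σ(45) = 78, σ(46) = 72, σ(47) = 48, σ(48) = 124, σ(49) = 57, σ(50) = 93, σ(51) = 72, σ(52) = 98, σ(53) = 54, σ(54) = 120, σ(55) = 72, σ(56) = 120, σ(57) = 80, σ(58) = 90, σ(59) = 60, σ(60) = 168, σ(61) = 62, σ(62) = 96, σ(63) = 104, σ(64) = 127, σ(65) = 84, σ(66) = 144, σ(67) = 68, σ(68) = 126, σ(69) = 96, σ(70) = 144, σ(71) = 72, σ(72) = 195, σ(73) = 74, σ(74) = 114, σ(75) = 124, σ(76) = 140, σ(77) = 96, σ(78) = 168, σ(79) = 80, σ(80) = 186, σ(81) = 121, σ(82) = 126, σ(83) = 84, σ(84) = 224, σ(85) = 108, σ(86) = 132, σ(87) = 120. Summing all 87 values: 6229. (Average order: Σ_{n ≤ x} σ(n) ~ (π²/12) x². For x = 87, (π²/12)·87² ≈ 6225.25.)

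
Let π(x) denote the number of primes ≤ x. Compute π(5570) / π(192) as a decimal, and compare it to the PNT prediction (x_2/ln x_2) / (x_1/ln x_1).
π(5570)/π(192) = 735/43 ≈ 17.0930;  PNT prediction ≈ 17.6834.

π(192) = 43 and π(5570) = 735, so π(5570)/π(192) ≈ 17.0930. The PNT-predicted ratio is (5570/ln(5570)) / (192/ln(192)) ≈ 17.6834. The two agree to within a few percent, as expected.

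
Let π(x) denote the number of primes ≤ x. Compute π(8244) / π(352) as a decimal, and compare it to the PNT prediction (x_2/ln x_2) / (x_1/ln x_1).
π(8244)/π(352) = 1035/70 ≈ 14.7857;  PNT prediction ≈ 15.2296.

π(352) = 70 and π(8244) = 1035, so π(8244)/π(352) ≈ 14.7857. The PNT-predicted ratio is (8244/ln(8244)) / (352/ln(352)) ≈ 15.2296. The two agree to within a few percent, as expected.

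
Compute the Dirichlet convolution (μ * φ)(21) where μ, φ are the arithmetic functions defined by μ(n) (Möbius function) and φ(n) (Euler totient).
(μ * φ)(21) = 5

Divisors of 21: [1, 3, 7, 21]. For each d | 21:
  d = 1: μ(1) · φ(21/1) = 1 · 12 = 12
  d = 3: μ(3) · φ(21/3) = -1 · 6 = -6
  d = 7: μ(7) · φ(21/7) = -1 · 2 = -2
  d = 21: μ(21) · φ(21/21) = 1 · 1 = 1
Summing: (μ * φ)(21) = 12 + -6 + -2 + 1 = 5.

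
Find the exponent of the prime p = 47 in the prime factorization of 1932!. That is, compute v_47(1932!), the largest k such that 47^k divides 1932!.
v_47(1932!) = 41

Legendre's formula: v_p(n!) = Σ_{k ≥ 1} ⌊n / p^k⌋. For p = 47, n = 1932, the terms are:
  ⌊1932/47^1⌋ = ⌊1932/47⌋ = 41
(the next term ⌊1932/47^2⌋ = 0, terminating the sum). Summing: v_47(1932!) = 41 = 41.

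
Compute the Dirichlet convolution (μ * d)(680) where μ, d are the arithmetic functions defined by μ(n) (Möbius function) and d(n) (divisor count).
(μ * d)(680) = 1

Divisors of 680: [1, 2, 4, 5, 8, 10, 17, 20, 34, 40, 68, 85, 136, 170, 340, 680]. For each d | 680:
  d = 1: μ(1) · d(680/1) = 1 · 16 = 16
  d = 2: μ(2) · d(680/2) = -1 · 12 = -12
  d = 4: μ(4) · d(680/4) = 0 · 8 = 0
  d = 5: μ(5) · d(680/5) = -1 · 8 = -8
  d = 8: μ(8) · d(680/8) = 0 · 4 = 0
  d = 10: μ(10) · d(680/10) = 1 · 6 = 6
  d = 17: μ(17) · d(680/17) = -1 · 8 = -8
  d = 20: μ(20) · d(680/20) = 0 · 4 = 0
  d = 34: μ(34) · d(680/34) = 1 · 6 = 6
  d = 40: μ(40) · d(680/40) = 0 · 2 = 0
  d = 68: μ(68) · d(680/68) = 0 · 4 = 0
  d = 85: μ(85) · d(680/85) = 1 · 4 = 4
  d = 136: μ(136) · d(680/136) = 0 · 2 = 0
  d = 170: μ(170) · d(680/170) = -1 · 3 = -3
  d = 340: μ(340) · d(680/340) = 0 · 2 = 0
  d = 680: μ(680) · d(680/680) = 0 · 1 = 0
Summing: (μ * d)(680) = 16 + -12 + 0 + -8 + 0 + 6 + -8 + 0 + 6 + 0 + 0 + 4 + 0 + -3 + 0 + 0 = 1.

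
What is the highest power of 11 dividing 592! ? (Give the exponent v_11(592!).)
v_11(592!) = 57

Legendre's formula: v_p(n!) = Σ_{k ≥ 1} ⌊n / p^k⌋. For p = 11, n = 592, the terms are:
  ⌊592/11^1⌋ = ⌊592/11⌋ = 53
  ⌊592/11^2⌋ = ⌊592/121⌋ = 4
(the next term ⌊592/11^3⌋ = 0, terminating the sum). Summing: v_11(592!) = 53 + 4 = 57.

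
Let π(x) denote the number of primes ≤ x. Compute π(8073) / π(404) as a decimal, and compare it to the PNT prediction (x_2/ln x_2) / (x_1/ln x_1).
π(8073)/π(404) = 1014/79 ≈ 12.8354;  PNT prediction ≈ 13.3304.

π(404) = 79 and π(8073) = 1014, so π(8073)/π(404) ≈ 12.8354. The PNT-predicted ratio is (8073/ln(8073)) / (404/ln(404)) ≈ 13.3304. The two agree to within a few percent, as expected.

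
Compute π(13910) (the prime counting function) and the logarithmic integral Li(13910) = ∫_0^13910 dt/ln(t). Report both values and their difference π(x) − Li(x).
π(13910) = 1644;  Li(13910) ≈ 1662.83;  π(x) − Li(x) ≈ -18.83.

Direct count of primes ≤ 13910 gives π(13910) = 1644. Numerical evaluation of the logarithmic integral gives Li(13910) ≈ 1662.83. The difference π(x) − Li(x) ≈ -18.83 is typically negative for small/moderate x (Li(x) overestimates), though Littlewood's theorem shows this sign changes infinitely often.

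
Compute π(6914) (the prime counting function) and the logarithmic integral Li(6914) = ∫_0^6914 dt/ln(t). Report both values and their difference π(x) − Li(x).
π(6914) = 889;  Li(6914) ≈ 904.61;  π(x) − Li(x) ≈ -15.61.

Direct count of primes ≤ 6914 gives π(6914) = 889. Numerical evaluation of the logarithmic integral gives Li(6914) ≈ 904.61. The difference π(x) − Li(x) ≈ -15.61 is typically negative for small/moderate x (Li(x) overestimates), though Littlewood's theorem shows this sign changes infinitely often.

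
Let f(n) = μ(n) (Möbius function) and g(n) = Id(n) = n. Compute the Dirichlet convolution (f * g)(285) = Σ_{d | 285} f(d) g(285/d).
(μ * Id)(285) = 144

Divisors of 285: [1, 3, 5, 15, 19, 57, 95, 285]. For each d | 285:
  d = 1: μ(1) · Id(285/1) = 1 · 285 = 285
  d = 3: μ(3) · Id(285/3) = -1 · 95 = -95
  d = 5: μ(5) · Id(285/5) = -1 · 57 = -57
  d = 15: μ(15) · Id(285/15) = 1 · 19 = 19
  d = 19: μ(19) · Id(285/19) = -1 · 15 = -15
  d = 57: μ(57) · Id(285/57) = 1 · 5 = 5
  d = 95: μ(95) · Id(285/95) = 1 · 3 = 3
  d = 285: μ(285) · Id(285/285) = -1 · 1 = -1
Summing: (μ * Id)(285) = 285 + -95 + -57 + 19 + -15 + 5 + 3 + -1 = 144.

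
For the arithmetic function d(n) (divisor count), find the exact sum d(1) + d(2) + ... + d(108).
Σ_{n ≤ 108} d(n) = 528

Compute d(n) for each 1 ≤ n ≤ 108: d(1) = 1, d(2) = 2, d(3) = 2, d(4) = 3, d(5) = 2, d(6) = 4, d(7) = 2, d(8) = 4, d(9) = 3, d(10) = 4, d(11) = 2, d(12) = 6, d(13) = 2, d(14) = 4, d(15) = 4, d(16) = 5, d(17) = 2, d(18) = 6, d(19) = 2, d(20) = 6, d(21) = 4, d(22) = 4, d(23) = 2, d(24) = 8, d(25) = 3, d(26) = 4, d(27) = 4, d(28) = 6, d(29) = 2, d(30) = 8, d(31) = 2, d(32) = 6, d(33) = 4, d(34) = 4, d(35) = 4, d(36) = 9, d(37) = 2, d(38) = 4, d(39) = 4, d(40) = 8, d(41) = 2, d(42) = 8, d(43) = 2, d(44) = 6, d(45) = 6, d(46) = 4, d(47) = 2, d(48) = 10, d(49) = 3, d(50) = 6, d(51) = 4, d(52) = 6, d(53) = 2, d(54) = 8, d(55) = 4, d(56) = 8, d(57) = 4, d(58) = 4, d(59) = 2, d(60) = 12, d(61) = 2, d(62) = 4, d(63) = 6, d(64) = 7, d(65) = 4, d(66) = 8, d(67) = 2, d(68) = 6, d(69) = 4, d(70) = 8, d(71) = 2, d(72) = 12, d(73) = 2, d(74) = 4, d(75) = 6, d(76) = 6, d(77) = 4, d(78) = 8, d(79) = 2, d(80) = 10, d(81) = 5, d(82) = 4, d(83) = 2, d(84) = 12, d(85) = 4, d(86) = 4, d(87) = 4, d(88) = 8, d(89) = 2, d(90) = 12, d(91) = 4, d(92) = 6, d(93) = 4, d(94) = 4, d(95) = 4, d(96) = 12, d(97) = 2, d(98) = 6, d(99) = 6, d(100) = 9, d(101) = 2, d(102) = 8, d(103) = 2, d(104) = 8, d(105) = 8, d(106) = 4, d(107) = 2, d(108) = 12. Summing all 108 values: 528. (Dirichlet's divisor formula: Σ_{n ≤ x} d(n) = x ln(x) + (2γ − 1) x + O(√x). For x = 108, the asymptotic estimate is ≈ 522.35.)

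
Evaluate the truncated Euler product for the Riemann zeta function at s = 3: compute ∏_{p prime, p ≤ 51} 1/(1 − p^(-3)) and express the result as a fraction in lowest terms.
∏ = 1417934272824755236225375034446860319/1179638474528270622029363943840940032

The primes p ≤ 51 are [2, 3, 5, 7, 11, 13, 17, 19, 23, 29, 31, 37, 41, 43, 47]. For each prime, (1 − 1/p^3)^(-1) = p^3 / (p^3 − 1). The product is (1 − 1/2^3)^(-1), (1 − 1/3^3)^(-1), (1 − 1/5^3)^(-1), (1 − 1/7^3)^(-1), (1 − 1/11^3)^(-1), (1 − 1/13^3)^(-1), (1 − 1/17^3)^(-1), (1 − 1/19^3)^(-1), (1 − 1/23^3)^(-1), (1 − 1/29^3)^(-1), (1 − 1/31^3)^(-1), (1 − 1/37^3)^(-1), (1 − 1/41^3)^(-1), (1 − 1/43^3)^(-1), (1 − 1/47^3)^(-1) = ∏ p^3 / (p^3 − 1) = 1417934272824755236225375034446860319/1179638474528270622029363943840940032.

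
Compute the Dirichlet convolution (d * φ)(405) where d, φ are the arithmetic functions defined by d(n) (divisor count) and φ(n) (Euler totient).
(d * φ)(405) = 726

Divisors of 405: [1, 3, 5, 9, 15, 27, 45, 81, 135, 405]. For each d | 405:
  d = 1: d(1) · φ(405/1) = 1 · 216 = 216
  d = 3: d(3) · φ(405/3) = 2 · 72 = 144
  d = 5: d(5) · φ(405/5) = 2 · 54 = 108
  d = 9: d(9) · φ(405/9) = 3 · 24 = 72
  d = 15: d(15) · φ(405/15) = 4 · 18 = 72
  d = 27: d(27) · φ(405/27) = 4 · 8 = 32
  d = 45: d(45) · φ(405/45) = 6 · 6 = 36
  d = 81: d(81) · φ(405/81) = 5 · 4 = 20
  d = 135: d(135) · φ(405/135) = 8 · 2 = 16
  d = 405: d(405) · φ(405/405) = 10 · 1 = 10
Summing: (d * φ)(405) = 216 + 144 + 108 + 72 + 72 + 32 + 36 + 20 + 16 + 10 = 726.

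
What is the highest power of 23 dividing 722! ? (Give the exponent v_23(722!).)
v_23(722!) = 32

Legendre's formula: v_p(n!) = Σ_{k ≥ 1} ⌊n / p^k⌋. For p = 23, n = 722, the terms are:
  ⌊722/23^1⌋ = ⌊722/23⌋ = 31
  ⌊722/23^2⌋ = ⌊722/529⌋ = 1
(the next term ⌊722/23^3⌋ = 0, terminating the sum). Summing: v_23(722!) = 31 + 1 = 32.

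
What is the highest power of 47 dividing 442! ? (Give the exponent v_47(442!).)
v_47(442!) = 9

Legendre's formula: v_p(n!) = Σ_{k ≥ 1} ⌊n / p^k⌋. For p = 47, n = 442, the terms are:
  ⌊442/47^1⌋ = ⌊442/47⌋ = 9
(the next term ⌊442/47^2⌋ = 0, terminating the sum). Summing: v_47(442!) = 9 = 9.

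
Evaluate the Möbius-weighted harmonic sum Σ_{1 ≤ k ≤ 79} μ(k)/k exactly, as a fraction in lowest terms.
Σ μ(k)/k = -5419230422019661121772083237/214509651156044860526605636942

Values of μ(k) for 1 ≤ k ≤ 79: μ(1) = 1, μ(2) = -1, μ(3) = -1, μ(5) = -1, μ(6) = 1, μ(7) = -1, μ(10) = 1, μ(11) = -1, μ(13) = -1, μ(14) = 1, μ(15) = 1, μ(17) = -1, μ(19) = -1, μ(21) = 1, μ(22) = 1, μ(23) = -1, μ(26) = 1, μ(29) = -1, μ(30) = -1, μ(31) = -1, μ(33) = 1, μ(34) = 1, μ(35) = 1, μ(37) = -1, μ(38) = 1, μ(39) = 1, μ(41) = -1, μ(42) = -1, μ(43) = -1, μ(46) = 1, μ(47) = -1, μ(51) = 1, μ(53) = -1, μ(55) = 1, μ(57) = 1, μ(58) = 1, μ(59) = -1, μ(61) = -1, μ(62) = 1, μ(65) = 1, μ(66) = -1, μ(67) = -1, μ(69) = 1, μ(70) = -1, μ(71) = -1, μ(73) = -1, μ(74) = 1, μ(77) = 1, μ(78) = -1, μ(79) = -1, with μ = 0 on non-squarefree integers. Summing μ(k)/k for k where μ(k) ≠ 0 gives -5419230422019661121772083237/214509651156044860526605636942 ≈ -0.0253. (PNT ⟺ this sum → 0 as n → ∞.)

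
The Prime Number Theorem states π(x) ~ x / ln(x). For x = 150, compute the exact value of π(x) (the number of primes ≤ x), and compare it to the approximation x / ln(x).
π(150) = 35;  x/ln(x) ≈ 29.94;  relative error ≈ 14.47%.

Directly count primes up to 150: π(150) = 35. The PNT approximation gives 150/ln(150) ≈ 150/5.01064 ≈ 29.94. Relative error (π(x) − x/ln(x)) / π(x) ≈ 14.47%; the approximation is known to undercount slightly (Li(x) is a better estimate).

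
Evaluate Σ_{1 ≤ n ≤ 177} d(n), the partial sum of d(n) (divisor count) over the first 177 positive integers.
Σ_{n ≤ 177} d(n) = 947

Compute d(n) for each 1 ≤ n ≤ 177: d(1) = 1, d(2) = 2, d(3) = 2, d(4) = 3, d(5) = 2, d(6) = 4, d(7) = 2, d(8) = 4, d(9) = 3, d(10) = 4, d(11) = 2, d(12) = 6, d(13) = 2, d(14) = 4, d(15) = 4, d(16) = 5, d(17) = 2, d(18) = 6, d(19) = 2, d(20) = 6, d(21) = 4, d(22) = 4, d(23) = 2, d(24) = 8, d(25) = 3, d(26) = 4, d(27) = 4, d(28) = 6, d(29) = 2, d(30) = 8, d(31) = 2, d(32) = 6, d(33) = 4, d(34) = 4, d(35) = 4, d(36) = 9, d(37) = 2, d(38) = 4, d(39) = 4, d(40) = 8, d(41) = 2, d(42) = 8, d(43) = 2, d(44) = 6, d(45) = 6, d(46) = 4, d(47) = 2, d(48) = 10, d(49) = 3, d(50) = 6, d(51) = 4, d(52) = 6, d(53) = 2, d(54) = 8, d(55) = 4, d(56) = 8, d(57) = 4, d(58) = 4, d(59) = 2, d(60) = 12, d(61) = 2, d(62) = 4, d(63) = 6, d(64) = 7, d(65) = 4, d(66) = 8, d(67) = 2, d(68) = 6, d(69) = 4, d(70) = 8, d(71) = 2, d(72) = 12, d(73) = 2, d(74) = 4, d(75) = 6, d(76) = 6, d(77) = 4, d(78) = 8, d(79) = 2, d(80) = 10, d(81) = 5, d(82) = 4, d(83) = 2, d(84) = 12, d(85) = 4, d(86) = 4, d(87) = 4, d(88) = 8, d(89) = 2, d(90) = 12, d(91) = 4, d(92) = 6, d(93) = 4, d(94) = 4, d(95) = 4, d(96) = 12, d(97) = 2, d(98) = 6, d(99) = 6, d(100) = 9, d(101) = 2, d(102) = 8, d(103) = 2, d(104) = 8, d(105) = 8, d(106) = 4, d(107) = 2, d(108) = 12, d(109) = 2, d(110) = 8, d(111) = 4, d(112) = 10, d(113) = 2, d(114) = 8, d(115) = 4, d(116) = 6, d(117) = 6, d(118) = 4, d(119) = 4, d(120) = 16, d(121) = 3, d(122) = 4, d(123) = 4, d(124) = 6, d(125) = 4, d(126) = 12, d(127) = 2, d(128) = 8, d(129) = 4, d(130) = 8, d(131) = 2, d(132) = 12, d(133) = 4, d(134) = 4, d(135) = 8, d(136) = 8, d(137) = 2, d(138) = 8, d(139) = 2, d(140) = 12, d(141) = 4, d(142) = 4, d(143) = 4, d(144) = 15, d(145) = 4, d(146) = 4, d(147) = 6, d(148) = 6, d(149) = 2, d(150) = 12, d(151) = 2, d(152) = 8, d(153) = 6, d(154) = 8, d(155) = 4, d(156) = 12, d(157) = 2, d(158) = 4, d(159) = 4, d(160) = 12, d(161) = 4, d(162) = 10, d(163) = 2, d(164) = 6, d(165) = 8, d(166) = 4, d(167) = 2, d(168) = 16, d(169) = 3, d(170) = 8, d(171) = 6, d(172) = 6, d(173) = 2, d(174) = 8, d(175) = 6, d(176) = 10, d(177) = 4. Summing all 177 values: 947. (Dirichlet's divisor formula: Σ_{n ≤ x} d(n) = x ln(x) + (2γ − 1) x + O(√x). For x = 177, the asymptotic estimate is ≈ 943.51.)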